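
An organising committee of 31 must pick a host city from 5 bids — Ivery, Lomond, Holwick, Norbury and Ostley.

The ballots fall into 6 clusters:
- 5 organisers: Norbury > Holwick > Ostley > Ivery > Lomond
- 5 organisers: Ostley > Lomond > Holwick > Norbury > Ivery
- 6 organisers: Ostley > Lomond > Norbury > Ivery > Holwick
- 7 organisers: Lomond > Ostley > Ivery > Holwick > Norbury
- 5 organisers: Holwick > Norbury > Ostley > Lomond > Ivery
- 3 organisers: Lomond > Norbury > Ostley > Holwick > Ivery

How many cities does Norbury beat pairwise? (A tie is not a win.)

1

Norbury against each rival (31 organisers):
Norbury vs Ivery: 5+5+6+5+3 = 24 for Norbury, 7 for Ivery — Norbury by 24–7.
Norbury vs Lomond: 10 to 21, Lomond.
Norbury vs Holwick: Norbury is ranked higher on 5+6+3 = 14 ballots, Holwick on 17. Holwick wins 17–14.
Norbury–Ostley: Ostley 18–13.
Norbury beats Ivery; loses to Lomond, Holwick, Ostley — 1 pairwise win.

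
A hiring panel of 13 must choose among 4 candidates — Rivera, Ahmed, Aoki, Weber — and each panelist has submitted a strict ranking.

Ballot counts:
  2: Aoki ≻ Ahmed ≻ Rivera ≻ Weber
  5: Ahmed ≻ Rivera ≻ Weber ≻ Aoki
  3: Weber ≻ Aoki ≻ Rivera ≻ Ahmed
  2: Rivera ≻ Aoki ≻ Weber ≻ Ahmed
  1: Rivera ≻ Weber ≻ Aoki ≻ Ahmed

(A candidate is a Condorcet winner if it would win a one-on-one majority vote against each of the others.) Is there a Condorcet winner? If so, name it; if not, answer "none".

none

Head-to-head results (13 committee members):
Rivera vs Ahmed: 6 to 7, Ahmed.
Rivera vs Aoki: Rivera is ranked higher on 5+2+1 = 8 ballots, Aoki on 5. Rivera wins 8–5.
Rivera vs Weber: Rivera is ranked higher on 2+5+2+1 = 10 ballots, Weber on 3. Rivera wins 10–3.
Ahmed vs Aoki: 5 for Ahmed, 8 for Aoki — Aoki by 8–5.
Ahmed vs Weber: Ahmed is ranked higher on 2+5 = 7 ballots, Weber on 6. Ahmed wins 7–6.
Aoki vs Weber: Aoki is ranked higher on 2+2 = 4 ballots, Weber on 9. Weber wins 9–4.
No candidate is unbeaten: Rivera loses to Ahmed; Ahmed loses to Aoki; Aoki loses to Rivera; Weber loses to Rivera. In particular Rivera beats Aoki beats Ahmed beats Rivera is a majority cycle — no Condorcet winner exists.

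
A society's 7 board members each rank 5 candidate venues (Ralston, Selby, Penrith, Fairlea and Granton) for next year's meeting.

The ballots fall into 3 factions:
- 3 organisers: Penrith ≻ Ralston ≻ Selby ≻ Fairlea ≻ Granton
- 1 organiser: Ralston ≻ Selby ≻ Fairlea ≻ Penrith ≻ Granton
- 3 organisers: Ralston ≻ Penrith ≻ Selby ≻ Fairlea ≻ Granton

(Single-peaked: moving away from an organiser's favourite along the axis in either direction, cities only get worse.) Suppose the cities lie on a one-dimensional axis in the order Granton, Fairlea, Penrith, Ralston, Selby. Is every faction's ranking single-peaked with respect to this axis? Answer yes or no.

Axis positions: Granton=1, Fairlea=2, Penrith=3, Ralston=4, Selby=5.
Faction 1 (peak Penrith at position 3): ranking walks positions 3-4-5-2-1, expanding outward from the peak — single-peaked.
Faction 2: ranking walks positions 4-5-2-3-1; Fairlea is ranked above Penrith even though Penrith lies between Fairlea and the peak Ralston on the axis — preferences dip and rise again. Not single-peaked.
Faction 3 (peak Ralston at position 4): ranking walks positions 4-3-5-2-1, expanding outward from the peak — single-peaked.
Faction 2 violates single-peakedness, so the profile is not single-peaked on this axis.

no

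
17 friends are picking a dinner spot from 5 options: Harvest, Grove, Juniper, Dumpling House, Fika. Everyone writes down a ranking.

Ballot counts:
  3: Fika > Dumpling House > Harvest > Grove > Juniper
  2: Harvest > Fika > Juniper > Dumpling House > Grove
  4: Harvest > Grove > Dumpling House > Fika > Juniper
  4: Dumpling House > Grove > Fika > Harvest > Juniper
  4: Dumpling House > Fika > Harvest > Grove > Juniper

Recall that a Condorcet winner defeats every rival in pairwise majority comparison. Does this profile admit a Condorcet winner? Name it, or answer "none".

Dumpling House

Pairwise majorities:
Harvest vs Grove: Harvest wins 13–4.
Harvest vs Juniper: Harvest, 17–0.
Harvest vs Dumpling House: Dumpling House wins 11–6.
Harvest vs Fika: Fika, 11–6.
Grove–Juniper: Grove 15–2.
Grove–Dumpling House: Dumpling House 13–4.
Grove–Fika: Fika 9–8.
Juniper vs Dumpling House: Dumpling House wins 15–2.
Juniper vs Fika: Fika, 17–0.
Dumpling House vs Fika: Dumpling House, 12–5.
Dumpling House wins every pairwise contest, so Dumpling House is the Condorcet winner.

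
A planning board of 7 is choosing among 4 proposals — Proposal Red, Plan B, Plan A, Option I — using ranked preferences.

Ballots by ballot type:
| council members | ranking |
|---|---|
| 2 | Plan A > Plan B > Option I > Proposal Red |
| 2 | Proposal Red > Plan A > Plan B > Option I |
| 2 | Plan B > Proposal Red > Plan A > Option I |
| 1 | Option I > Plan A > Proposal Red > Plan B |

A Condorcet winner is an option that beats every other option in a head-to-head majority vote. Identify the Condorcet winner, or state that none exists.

Head-to-head results (7 council members):
Proposal Red–Plan B: Plan B 4–3.
Proposal Red vs Plan A: Proposal Red, 4–3.
Proposal Red vs Option I: Proposal Red, 4–3.
Plan B vs Plan A: Plan A, 5–2.
Plan B vs Option I: Plan B, 6–1.
Plan A–Option I: Plan A 6–1.
Every option loses at least once (Proposal Red loses to Plan B; Plan B loses to Plan A; Plan A loses to Proposal Red; Option I loses to Proposal Red). The majority relation contains the cycle Proposal Red beats Plan A beats Plan B beats Proposal Red, so there is no Condorcet winner.

none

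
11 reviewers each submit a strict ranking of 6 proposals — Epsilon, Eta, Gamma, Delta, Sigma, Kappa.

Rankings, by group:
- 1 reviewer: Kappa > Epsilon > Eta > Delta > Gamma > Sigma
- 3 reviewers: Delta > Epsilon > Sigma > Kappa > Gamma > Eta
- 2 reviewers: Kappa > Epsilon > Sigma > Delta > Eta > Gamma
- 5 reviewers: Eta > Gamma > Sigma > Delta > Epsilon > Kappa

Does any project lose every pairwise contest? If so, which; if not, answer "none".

none

Head-to-head results (11 reviewers):
Epsilon vs Eta: Epsilon is ranked higher on 1+3+2 = 6 ballots, Eta on 5. Epsilon wins 6–5.
Epsilon vs Gamma: 1+3+2 = 6 for Epsilon, 5 for Gamma — Epsilon by 6–5.
Epsilon vs Delta: Epsilon preferred on 1+2 = 3 ballots; Delta wins 8–3.
Epsilon vs Sigma: Epsilon wins 6–5.
Epsilon vs Kappa: Epsilon, 8–3.
Eta vs Gamma: Eta preferred on 1+2+5 = 8 ballots; Eta wins 8–3.
Eta vs Delta: 1+5 = 6 for Eta, 5 for Delta — Eta by 6–5.
Eta vs Sigma: Eta, 6–5.
Eta vs Kappa: 5 for Eta, 6 for Kappa — Kappa by 6–5.
Gamma vs Delta: Gamma preferred on 5 ballots; Delta wins 6–5.
Gamma vs Sigma: 1+5 = 6 for Gamma, 5 for Sigma — Gamma by 6–5.
Gamma vs Kappa: Gamma is ranked higher on 5 ballots, Kappa on 6. Kappa wins 6–5.
Delta vs Sigma: 4 to 7, Sigma.
Delta vs Kappa: Delta wins 8–3.
Sigma vs Kappa: Sigma preferred on 3+5 = 8 ballots; Sigma wins 8–3.
Each project has at least one pairwise win (Epsilon beats Eta; Eta beats Gamma; Gamma beats Sigma; Delta beats Epsilon; Sigma beats Delta; Kappa beats Eta) — no Condorcet loser.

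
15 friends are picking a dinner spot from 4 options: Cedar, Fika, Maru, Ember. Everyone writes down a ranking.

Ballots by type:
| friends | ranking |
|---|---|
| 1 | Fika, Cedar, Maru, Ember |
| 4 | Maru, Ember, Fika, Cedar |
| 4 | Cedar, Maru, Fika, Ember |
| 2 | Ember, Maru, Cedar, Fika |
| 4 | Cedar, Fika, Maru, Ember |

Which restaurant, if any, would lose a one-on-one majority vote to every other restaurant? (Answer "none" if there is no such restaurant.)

Ember

Pairwise majorities:
Cedar vs Fika: Cedar is ranked higher on 4+2+4 = 10 ballots, Fika on 5. Cedar wins 10–5.
Cedar vs Maru: Cedar, 9–6.
Cedar vs Ember: Cedar is ranked higher on 1+4+4 = 9 ballots, Ember on 6. Cedar wins 9–6.
Fika vs Maru: Fika preferred on 1+4 = 5 ballots; Maru wins 10–5.
Fika vs Ember: Fika, 9–6.
Maru vs Ember: Maru is ranked higher on 1+4+4+4 = 13 ballots, Ember on 2. Maru wins 13–2.
Ember is beaten in every head-to-head and is the Condorcet loser.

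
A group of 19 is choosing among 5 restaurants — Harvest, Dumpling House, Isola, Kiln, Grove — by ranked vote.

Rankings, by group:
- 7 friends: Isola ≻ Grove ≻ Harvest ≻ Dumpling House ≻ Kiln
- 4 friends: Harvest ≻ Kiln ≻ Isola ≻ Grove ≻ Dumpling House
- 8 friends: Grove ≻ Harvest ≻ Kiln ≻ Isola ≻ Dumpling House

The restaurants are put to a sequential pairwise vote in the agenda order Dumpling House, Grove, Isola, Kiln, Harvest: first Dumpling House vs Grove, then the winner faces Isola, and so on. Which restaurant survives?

Round 1: Dumpling House vs Grove — 0–19, Grove advances.
Round 2: Grove vs Isola — 8–11, Isola advances.
Round 3: Isola vs Kiln — 7–12, Kiln advances.
Round 4: Kiln vs Harvest — 0–19, Harvest advances.
The agenda winner is Harvest.

Harvest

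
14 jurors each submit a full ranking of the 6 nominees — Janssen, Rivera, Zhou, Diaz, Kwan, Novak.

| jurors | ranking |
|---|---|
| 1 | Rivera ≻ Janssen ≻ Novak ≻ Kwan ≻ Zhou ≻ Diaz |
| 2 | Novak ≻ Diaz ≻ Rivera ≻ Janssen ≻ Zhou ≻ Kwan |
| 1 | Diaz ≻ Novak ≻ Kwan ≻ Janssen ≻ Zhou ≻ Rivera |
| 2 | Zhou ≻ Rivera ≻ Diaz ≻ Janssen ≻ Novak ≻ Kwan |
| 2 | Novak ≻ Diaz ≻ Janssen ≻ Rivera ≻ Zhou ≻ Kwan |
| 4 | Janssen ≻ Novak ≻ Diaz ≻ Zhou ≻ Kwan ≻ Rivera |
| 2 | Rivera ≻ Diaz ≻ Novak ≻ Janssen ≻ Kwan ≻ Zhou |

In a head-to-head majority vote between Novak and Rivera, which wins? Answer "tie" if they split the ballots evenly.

Novak

Ballots ranking Novak above Rivera: 2 + 1 + 2 + 4 = 9.
Ballots ranking Rivera above Novak: 14 − 9 = 5.
Novak wins the head-to-head 9–5.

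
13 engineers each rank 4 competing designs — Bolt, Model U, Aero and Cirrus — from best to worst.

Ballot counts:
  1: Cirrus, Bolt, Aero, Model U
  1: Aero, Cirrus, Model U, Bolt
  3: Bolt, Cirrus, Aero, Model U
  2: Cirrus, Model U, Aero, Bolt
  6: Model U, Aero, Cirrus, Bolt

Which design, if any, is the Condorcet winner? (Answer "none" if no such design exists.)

Check each pair by majority over 13 ballots:
Bolt–Model U: Model U 9–4.
Bolt vs Aero: Aero wins 9–4.
Bolt vs Cirrus: Cirrus, 10–3.
Model U vs Aero: Model U wins 8–5.
Model U vs Cirrus: Cirrus wins 7–6.
Aero vs Cirrus: Aero wins 7–6.
Every design loses at least once (Bolt loses to Model U; Model U loses to Cirrus; Aero loses to Model U; Cirrus loses to Aero). The majority relation contains the cycle Model U → Aero → Cirrus → Model U, so there is no Condorcet winner.

none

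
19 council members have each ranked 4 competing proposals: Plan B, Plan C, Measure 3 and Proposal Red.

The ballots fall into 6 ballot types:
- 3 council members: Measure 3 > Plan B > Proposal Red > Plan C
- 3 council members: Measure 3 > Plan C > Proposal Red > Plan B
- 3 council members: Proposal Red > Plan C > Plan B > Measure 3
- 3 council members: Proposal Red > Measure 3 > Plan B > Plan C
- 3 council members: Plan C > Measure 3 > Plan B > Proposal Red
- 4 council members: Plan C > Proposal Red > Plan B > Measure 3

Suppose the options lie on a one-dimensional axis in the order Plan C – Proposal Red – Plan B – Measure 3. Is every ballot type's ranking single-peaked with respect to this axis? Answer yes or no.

Axis positions: Plan C=1, Proposal Red=2, Plan B=3, Measure 3=4.
Ballot type 1 (peak Measure 3 at position 4): ranking walks positions 4-3-2-1, expanding outward from the peak — single-peaked.
Ballot type 2: ranking walks positions 4-1-2-3; Plan C is ranked above Plan B even though Plan B lies between Plan C and the peak Measure 3 on the axis — preferences dip and rise again. Not single-peaked.
Ballot type 3 (peak Proposal Red at position 2): ranking walks positions 2-1-3-4, expanding outward from the peak — single-peaked.
Ballot type 4: ranking walks positions 2-4-3-1; Measure 3 is ranked above Plan B even though Plan B lies between Measure 3 and the peak Proposal Red on the axis — preferences dip and rise again. Not single-peaked.
Ballot type 5: ranking walks positions 1-4-3-2; Measure 3 is ranked above Proposal Red even though Proposal Red lies between Measure 3 and the peak Plan C on the axis — preferences dip and rise again. Not single-peaked.
Ballot type 6 (peak Plan C at position 1): ranking walks positions 1-2-3-4, expanding outward from the peak — single-peaked.
Ballot type 2 violates single-peakedness, so the profile is not single-peaked on this axis.

no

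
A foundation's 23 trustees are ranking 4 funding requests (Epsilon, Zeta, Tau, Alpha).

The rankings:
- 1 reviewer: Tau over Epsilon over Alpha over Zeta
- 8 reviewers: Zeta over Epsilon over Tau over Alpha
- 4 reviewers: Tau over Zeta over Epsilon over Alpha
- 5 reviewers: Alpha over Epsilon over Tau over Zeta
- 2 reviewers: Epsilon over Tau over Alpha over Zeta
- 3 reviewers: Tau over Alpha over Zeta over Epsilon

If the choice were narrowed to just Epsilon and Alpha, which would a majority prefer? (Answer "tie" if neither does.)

Epsilon

Ballots ranking Epsilon above Alpha: 1 + 8 + 4 + 2 = 15.
Ballots ranking Alpha above Epsilon: 23 − 15 = 8.
Epsilon wins the head-to-head 15–8.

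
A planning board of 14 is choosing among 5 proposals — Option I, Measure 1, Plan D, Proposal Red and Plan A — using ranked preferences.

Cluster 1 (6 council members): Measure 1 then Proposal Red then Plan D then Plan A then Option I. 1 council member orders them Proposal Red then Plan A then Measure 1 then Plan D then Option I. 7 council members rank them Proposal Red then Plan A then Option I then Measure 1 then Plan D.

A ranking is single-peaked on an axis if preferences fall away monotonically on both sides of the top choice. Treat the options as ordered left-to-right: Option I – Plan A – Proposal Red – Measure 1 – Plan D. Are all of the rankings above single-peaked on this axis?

yes

Axis positions: Option I=1, Plan A=2, Proposal Red=3, Measure 1=4, Plan D=5.
Cluster 1 (peak Measure 1 at position 4): ranking walks positions 4-3-5-2-1, expanding outward from the peak — single-peaked.
Cluster 2 (peak Proposal Red at position 3): ranking walks positions 3-2-4-5-1, expanding outward from the peak — single-peaked.
Cluster 3 (peak Proposal Red at position 3): ranking walks positions 3-2-1-4-5, expanding outward from the peak — single-peaked.
Every ranking is single-peaked on this axis.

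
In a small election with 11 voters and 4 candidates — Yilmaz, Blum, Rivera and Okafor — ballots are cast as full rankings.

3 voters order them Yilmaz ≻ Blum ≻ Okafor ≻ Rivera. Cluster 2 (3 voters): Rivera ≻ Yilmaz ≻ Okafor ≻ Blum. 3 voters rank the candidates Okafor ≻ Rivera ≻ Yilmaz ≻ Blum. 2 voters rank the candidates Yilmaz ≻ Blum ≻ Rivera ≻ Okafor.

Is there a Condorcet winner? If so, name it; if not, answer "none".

Head-to-head results (11 voters):
Yilmaz vs Blum: Yilmaz is ranked higher on 3+3+3+2 = 11 ballots, Blum on 0. Yilmaz wins 11–0.
Yilmaz vs Rivera: Yilmaz preferred on 3+2 = 5 ballots; Rivera wins 6–5.
Yilmaz vs Okafor: Yilmaz preferred on 3+3+2 = 8 ballots; Yilmaz wins 8–3.
Blum vs Rivera: Rivera wins 6–5.
Blum vs Okafor: Okafor wins 6–5.
Rivera vs Okafor: 3+2 = 5 for Rivera, 6 for Okafor — Okafor by 6–5.
No candidate is unbeaten: Yilmaz loses to Rivera; Blum loses to Yilmaz; Rivera loses to Okafor; Okafor loses to Yilmaz. In particular Yilmaz > Okafor > Rivera > Yilmaz is a majority cycle — no Condorcet winner exists.

none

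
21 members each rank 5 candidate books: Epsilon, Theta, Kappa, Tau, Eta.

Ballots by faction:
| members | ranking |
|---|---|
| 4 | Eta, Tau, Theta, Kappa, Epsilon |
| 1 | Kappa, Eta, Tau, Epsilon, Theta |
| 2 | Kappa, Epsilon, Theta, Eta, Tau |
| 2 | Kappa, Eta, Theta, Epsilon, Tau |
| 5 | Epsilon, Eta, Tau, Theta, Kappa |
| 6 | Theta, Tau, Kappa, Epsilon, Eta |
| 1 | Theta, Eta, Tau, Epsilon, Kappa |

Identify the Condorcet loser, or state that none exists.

Head-to-head results (21 members):
Epsilon vs Theta: Epsilon is ranked higher on 1+2+5 = 8 ballots, Theta on 13. Theta wins 13–8.
Epsilon vs Kappa: Epsilon is ranked higher on 5+1 = 6 ballots, Kappa on 15. Kappa wins 15–6.
Epsilon vs Tau: Epsilon preferred on 2+2+5 = 9 ballots; Tau wins 12–9.
Epsilon vs Eta: Epsilon, 13–8.
Theta–Kappa: Theta 16–5.
Theta vs Tau: 2+2+6+1 = 11 for Theta, 10 for Tau — Theta by 11–10.
Theta vs Eta: Eta, 12–9.
Kappa vs Tau: Tau wins 16–5.
Kappa vs Eta: 11 to 10, Kappa.
Tau vs Eta: Eta, 15–6.
Every book wins at least one matchup (Epsilon beats Eta; Theta beats Epsilon; Kappa beats Epsilon; Tau beats Epsilon; Eta beats Theta), so there is no Condorcet loser.

none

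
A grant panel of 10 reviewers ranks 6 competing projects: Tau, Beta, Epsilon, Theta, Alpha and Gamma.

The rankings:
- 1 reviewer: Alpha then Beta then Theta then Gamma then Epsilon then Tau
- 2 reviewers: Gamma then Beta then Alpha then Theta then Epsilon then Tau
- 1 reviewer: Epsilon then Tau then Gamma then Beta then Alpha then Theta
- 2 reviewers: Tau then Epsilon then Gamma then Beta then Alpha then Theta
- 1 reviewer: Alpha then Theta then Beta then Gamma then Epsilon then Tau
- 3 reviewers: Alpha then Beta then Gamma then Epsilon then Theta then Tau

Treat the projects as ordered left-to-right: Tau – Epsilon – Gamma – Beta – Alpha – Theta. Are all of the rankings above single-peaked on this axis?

Axis positions: Tau=1, Epsilon=2, Gamma=3, Beta=4, Alpha=5, Theta=6.
Type 1 (peak Alpha at position 5): ranking walks positions 5-4-6-3-2-1, expanding outward from the peak — single-peaked.
Type 2 (peak Gamma at position 3): ranking walks positions 3-4-5-6-2-1, expanding outward from the peak — single-peaked.
Type 3 (peak Epsilon at position 2): ranking walks positions 2-1-3-4-5-6, expanding outward from the peak — single-peaked.
Type 4 (peak Tau at position 1): ranking walks positions 1-2-3-4-5-6, expanding outward from the peak — single-peaked.
Type 5 (peak Alpha at position 5): ranking walks positions 5-6-4-3-2-1, expanding outward from the peak — single-peaked.
Type 6 (peak Alpha at position 5): ranking walks positions 5-4-3-2-6-1, expanding outward from the peak — single-peaked.
Every ranking is single-peaked on this axis.

yes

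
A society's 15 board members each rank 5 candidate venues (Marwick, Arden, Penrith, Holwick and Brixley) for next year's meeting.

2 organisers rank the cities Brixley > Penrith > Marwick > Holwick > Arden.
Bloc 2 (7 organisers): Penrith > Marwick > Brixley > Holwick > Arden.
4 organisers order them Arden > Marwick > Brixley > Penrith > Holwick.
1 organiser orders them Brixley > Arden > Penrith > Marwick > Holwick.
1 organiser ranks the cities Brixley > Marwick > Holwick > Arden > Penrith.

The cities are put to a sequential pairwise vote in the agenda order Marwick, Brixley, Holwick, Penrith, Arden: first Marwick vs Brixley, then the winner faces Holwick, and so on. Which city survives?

Round 1: Marwick vs Brixley — 11–4, Marwick advances.
Round 2: Marwick vs Holwick — 15–0, Marwick advances.
Round 3: Marwick vs Penrith — 5–10, Penrith advances.
Round 4: Penrith vs Arden — 9–6, Penrith advances.
The agenda winner is Penrith.

Penrith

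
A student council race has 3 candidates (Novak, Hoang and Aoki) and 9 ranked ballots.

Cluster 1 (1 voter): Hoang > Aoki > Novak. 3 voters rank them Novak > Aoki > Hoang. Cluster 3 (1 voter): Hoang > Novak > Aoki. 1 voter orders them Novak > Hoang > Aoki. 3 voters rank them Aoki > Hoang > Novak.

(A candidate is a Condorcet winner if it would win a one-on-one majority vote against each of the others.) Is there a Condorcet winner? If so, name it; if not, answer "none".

Check each pair by majority over 9 ballots:
Novak vs Hoang: Hoang wins 5–4.
Novak–Aoki: Novak 5–4.
Hoang–Aoki: Aoki 6–3.
Every candidate loses at least once (Novak loses to Hoang; Hoang loses to Aoki; Aoki loses to Novak). The majority relation contains the cycle Novak beats Aoki beats Hoang beats Novak, so there is no Condorcet winner.

none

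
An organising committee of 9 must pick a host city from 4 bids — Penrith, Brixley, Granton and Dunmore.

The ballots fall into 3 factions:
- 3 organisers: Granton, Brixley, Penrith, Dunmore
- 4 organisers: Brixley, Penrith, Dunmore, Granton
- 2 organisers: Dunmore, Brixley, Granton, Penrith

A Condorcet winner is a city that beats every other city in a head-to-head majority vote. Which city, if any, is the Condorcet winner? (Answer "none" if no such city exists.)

Pairwise majorities:
Penrith–Brixley: Brixley 9–0.
Penrith vs Granton: Penrith is ranked higher on 4 ballots, Granton on 5. Granton wins 5–4.
Penrith vs Dunmore: Penrith wins 7–2.
Brixley vs Granton: Brixley, 6–3.
Brixley vs Dunmore: Brixley wins 7–2.
Granton vs Dunmore: Granton is ranked higher on 3 ballots, Dunmore on 6. Dunmore wins 6–3.
Only Brixley has no losses; Brixley is the Condorcet winner.

Brixley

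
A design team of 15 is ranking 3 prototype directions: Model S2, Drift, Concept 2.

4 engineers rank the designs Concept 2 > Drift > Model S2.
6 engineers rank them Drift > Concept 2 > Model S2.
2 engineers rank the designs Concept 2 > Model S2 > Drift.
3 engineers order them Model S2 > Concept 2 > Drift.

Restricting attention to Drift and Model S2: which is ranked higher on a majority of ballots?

Ballots ranking Drift above Model S2: 4 + 6 = 10.
Ballots ranking Model S2 above Drift: 15 − 10 = 5.
Drift wins the head-to-head 10–5.

Drift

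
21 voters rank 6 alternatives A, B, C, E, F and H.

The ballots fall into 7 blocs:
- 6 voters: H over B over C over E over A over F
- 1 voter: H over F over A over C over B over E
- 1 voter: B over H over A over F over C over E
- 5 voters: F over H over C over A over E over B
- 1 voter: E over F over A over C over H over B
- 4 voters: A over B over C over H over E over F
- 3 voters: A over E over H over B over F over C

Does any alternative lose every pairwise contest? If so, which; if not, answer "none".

Head-to-head results (21 voters):
A vs B: A is ranked higher on 1+5+1+4+3 = 14 ballots, B on 7. A wins 14–7.
A vs C: 10 to 11, C.
A vs E: 14 to 7, A.
A–F: A 14–7.
A vs H: H wins 13–8.
B vs C: B preferred on 6+1+4+3 = 14 ballots; B wins 14–7.
B vs E: B preferred on 6+1+1+4 = 12 ballots; B wins 12–9.
B vs F: B, 14–7.
B vs H: H wins 16–5.
C–E: C 17–4.
C vs F: F, 11–10.
C vs H: C is ranked higher on 1+4 = 5 ballots, H on 16. H wins 16–5.
E vs F: E preferred on 6+1+4+3 = 14 ballots; E wins 14–7.
E vs H: H, 17–4.
F vs H: H, 15–6.
Every alternative wins at least one matchup (A beats B; B beats C; C beats A; E beats F; F beats C; H beats A), so there is no Condorcet loser.

none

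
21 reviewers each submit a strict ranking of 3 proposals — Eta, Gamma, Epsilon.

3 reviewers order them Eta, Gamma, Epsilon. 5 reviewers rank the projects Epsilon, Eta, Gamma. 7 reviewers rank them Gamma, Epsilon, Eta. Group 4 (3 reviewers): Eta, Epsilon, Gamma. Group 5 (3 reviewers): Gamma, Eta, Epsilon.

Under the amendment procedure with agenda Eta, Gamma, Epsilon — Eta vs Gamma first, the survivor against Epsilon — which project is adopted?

Epsilon

Round 1: Eta vs Gamma — 11–10, Eta advances.
Round 2: Eta vs Epsilon — 9–12, Epsilon advances.
Epsilon survives the agenda.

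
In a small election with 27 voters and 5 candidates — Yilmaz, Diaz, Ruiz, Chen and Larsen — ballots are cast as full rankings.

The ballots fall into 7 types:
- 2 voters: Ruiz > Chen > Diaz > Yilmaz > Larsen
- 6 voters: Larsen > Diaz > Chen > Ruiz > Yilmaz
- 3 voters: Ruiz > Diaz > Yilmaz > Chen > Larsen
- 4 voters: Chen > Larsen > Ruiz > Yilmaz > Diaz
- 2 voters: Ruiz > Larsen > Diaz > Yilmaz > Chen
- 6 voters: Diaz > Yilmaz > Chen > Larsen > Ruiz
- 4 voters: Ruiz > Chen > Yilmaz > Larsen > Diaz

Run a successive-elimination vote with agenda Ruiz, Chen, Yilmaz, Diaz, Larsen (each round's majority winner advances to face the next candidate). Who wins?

Larsen

Round 1: Ruiz vs Chen — 11–16, Chen advances.
Round 2: Chen vs Yilmaz — 16–11, Chen advances.
Round 3: Chen vs Diaz — 10–17, Diaz advances.
Round 4: Diaz vs Larsen — 11–16, Larsen advances.
Larsen survives the agenda.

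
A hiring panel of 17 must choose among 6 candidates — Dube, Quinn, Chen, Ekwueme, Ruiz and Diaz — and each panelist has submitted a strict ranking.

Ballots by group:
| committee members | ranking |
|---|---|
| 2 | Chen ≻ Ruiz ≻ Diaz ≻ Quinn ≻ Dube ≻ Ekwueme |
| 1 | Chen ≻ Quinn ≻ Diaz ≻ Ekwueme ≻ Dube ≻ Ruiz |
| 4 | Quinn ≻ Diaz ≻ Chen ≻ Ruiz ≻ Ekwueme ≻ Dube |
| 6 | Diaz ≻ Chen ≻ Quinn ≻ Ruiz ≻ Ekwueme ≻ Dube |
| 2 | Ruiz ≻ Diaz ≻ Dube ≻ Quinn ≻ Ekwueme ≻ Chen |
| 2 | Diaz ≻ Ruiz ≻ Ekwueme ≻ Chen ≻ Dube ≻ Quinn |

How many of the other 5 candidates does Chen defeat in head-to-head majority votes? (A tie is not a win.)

Chen against each rival (17 committee members):
Chen vs Dube: 15 to 2, Chen.
Chen vs Quinn: Chen is ranked higher on 2+1+6+2 = 11 ballots, Quinn on 6. Chen wins 11–6.
Chen vs Ekwueme: Chen preferred on 2+1+4+6 = 13 ballots; Chen wins 13–4.
Chen–Ruiz: Chen 13–4.
Chen vs Diaz: 3 to 14, Diaz.
Chen beats Dube, Quinn, Ekwueme, Ruiz; loses to Diaz — 4 pairwise wins.

4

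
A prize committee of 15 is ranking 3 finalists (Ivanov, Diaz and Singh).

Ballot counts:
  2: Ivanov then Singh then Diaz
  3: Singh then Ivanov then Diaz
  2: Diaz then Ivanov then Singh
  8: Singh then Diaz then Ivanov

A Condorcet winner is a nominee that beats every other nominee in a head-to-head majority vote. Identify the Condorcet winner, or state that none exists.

Singh

Head-to-head results (15 jurors):
Ivanov vs Diaz: Diaz, 10–5.
Ivanov vs Singh: 4 to 11, Singh.
Diaz vs Singh: 2 to 13, Singh.
Singh beats each of Ivanov, Diaz — Singh is the Condorcet winner.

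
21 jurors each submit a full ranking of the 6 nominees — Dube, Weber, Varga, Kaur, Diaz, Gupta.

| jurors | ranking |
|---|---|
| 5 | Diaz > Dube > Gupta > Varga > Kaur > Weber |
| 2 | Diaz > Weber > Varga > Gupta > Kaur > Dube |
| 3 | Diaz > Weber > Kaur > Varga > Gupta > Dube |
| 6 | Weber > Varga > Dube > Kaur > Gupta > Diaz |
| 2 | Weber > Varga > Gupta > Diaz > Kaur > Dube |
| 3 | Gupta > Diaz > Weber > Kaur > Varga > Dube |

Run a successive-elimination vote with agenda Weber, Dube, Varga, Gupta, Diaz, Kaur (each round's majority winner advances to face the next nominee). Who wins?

Diaz

Round 1: Weber vs Dube — 16–5, Weber advances.
Round 2: Weber vs Varga — 16–5, Weber advances.
Round 3: Weber vs Gupta — 13–8, Weber advances.
Round 4: Weber vs Diaz — 8–13, Diaz advances.
Round 5: Diaz vs Kaur — 15–6, Diaz advances.
Diaz survives the agenda.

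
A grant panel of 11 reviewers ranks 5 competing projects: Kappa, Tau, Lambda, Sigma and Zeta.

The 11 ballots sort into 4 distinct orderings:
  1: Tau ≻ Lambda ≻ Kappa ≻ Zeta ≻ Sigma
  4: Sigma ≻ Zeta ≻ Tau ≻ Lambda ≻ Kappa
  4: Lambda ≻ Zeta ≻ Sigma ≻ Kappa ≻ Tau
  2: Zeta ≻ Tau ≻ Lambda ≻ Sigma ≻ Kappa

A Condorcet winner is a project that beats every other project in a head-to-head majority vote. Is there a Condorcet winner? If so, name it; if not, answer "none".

Pairwise majorities:
Kappa–Tau: Tau 7–4.
Kappa vs Lambda: 0 for Kappa, 11 for Lambda — Lambda by 11–0.
Kappa vs Sigma: Kappa is ranked higher on 1 ballot, Sigma on 10. Sigma wins 10–1.
Kappa vs Zeta: Kappa is ranked higher on 1 ballot, Zeta on 10. Zeta wins 10–1.
Tau–Lambda: Tau 7–4.
Tau vs Sigma: 3 to 8, Sigma.
Tau vs Zeta: Tau is ranked higher on 1 ballot, Zeta on 10. Zeta wins 10–1.
Lambda vs Sigma: 1+4+2 = 7 for Lambda, 4 for Sigma — Lambda by 7–4.
Lambda vs Zeta: 1+4 = 5 for Lambda, 6 for Zeta — Zeta by 6–5.
Sigma–Zeta: Zeta 7–4.
Only Zeta has no losses; Zeta is the Condorcet winner.

Zeta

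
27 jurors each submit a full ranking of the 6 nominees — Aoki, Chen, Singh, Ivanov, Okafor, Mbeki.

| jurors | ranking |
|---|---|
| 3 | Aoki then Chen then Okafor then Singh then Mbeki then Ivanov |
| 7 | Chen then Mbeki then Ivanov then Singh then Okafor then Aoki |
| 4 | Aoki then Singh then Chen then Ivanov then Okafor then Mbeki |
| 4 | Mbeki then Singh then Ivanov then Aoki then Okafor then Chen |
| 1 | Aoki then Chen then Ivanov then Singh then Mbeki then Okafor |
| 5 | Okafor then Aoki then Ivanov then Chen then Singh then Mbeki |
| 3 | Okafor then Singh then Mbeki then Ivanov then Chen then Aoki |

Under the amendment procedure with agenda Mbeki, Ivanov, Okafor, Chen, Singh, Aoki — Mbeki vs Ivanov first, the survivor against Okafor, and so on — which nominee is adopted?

Round 1: Mbeki vs Ivanov — 17–10, Mbeki advances.
Round 2: Mbeki vs Okafor — 12–15, Okafor advances.
Round 3: Okafor vs Chen — 12–15, Chen advances.
Round 4: Chen vs Singh — 16–11, Chen advances.
Round 5: Chen vs Aoki — 10–17, Aoki advances.
Aoki survives the agenda.

Aoki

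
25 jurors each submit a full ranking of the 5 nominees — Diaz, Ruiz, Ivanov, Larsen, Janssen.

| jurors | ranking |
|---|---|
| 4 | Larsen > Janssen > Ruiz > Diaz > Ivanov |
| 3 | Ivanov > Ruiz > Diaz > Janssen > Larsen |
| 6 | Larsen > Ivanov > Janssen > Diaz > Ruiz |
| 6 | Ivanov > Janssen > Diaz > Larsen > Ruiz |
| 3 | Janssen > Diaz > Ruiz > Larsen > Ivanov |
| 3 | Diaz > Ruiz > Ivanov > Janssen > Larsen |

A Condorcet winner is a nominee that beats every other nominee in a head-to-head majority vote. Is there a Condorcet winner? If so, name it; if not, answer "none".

none

Head-to-head results (25 jurors):
Diaz vs Ruiz: Diaz wins 18–7.
Diaz vs Ivanov: Ivanov wins 15–10.
Diaz vs Larsen: Diaz wins 15–10.
Diaz vs Janssen: Janssen, 19–6.
Ruiz vs Ivanov: Ivanov wins 15–10.
Ruiz vs Larsen: Larsen, 16–9.
Ruiz–Janssen: Janssen 19–6.
Ivanov vs Larsen: Larsen wins 13–12.
Ivanov–Janssen: Ivanov 18–7.
Larsen–Janssen: Janssen 15–10.
Every nominee loses at least once (Diaz loses to Ivanov; Ruiz loses to Diaz; Ivanov loses to Larsen; Larsen loses to Diaz; Janssen loses to Ivanov). The majority relation contains the cycle Diaz → Larsen → Ivanov → Diaz, so there is no Condorcet winner.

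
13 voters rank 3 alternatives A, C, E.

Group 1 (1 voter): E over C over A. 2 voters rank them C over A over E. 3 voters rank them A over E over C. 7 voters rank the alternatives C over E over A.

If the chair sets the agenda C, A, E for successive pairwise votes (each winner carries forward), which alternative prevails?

Round 1: C vs A — 10–3, C advances.
Round 2: C vs E — 9–4, C advances.
The agenda winner is C.

C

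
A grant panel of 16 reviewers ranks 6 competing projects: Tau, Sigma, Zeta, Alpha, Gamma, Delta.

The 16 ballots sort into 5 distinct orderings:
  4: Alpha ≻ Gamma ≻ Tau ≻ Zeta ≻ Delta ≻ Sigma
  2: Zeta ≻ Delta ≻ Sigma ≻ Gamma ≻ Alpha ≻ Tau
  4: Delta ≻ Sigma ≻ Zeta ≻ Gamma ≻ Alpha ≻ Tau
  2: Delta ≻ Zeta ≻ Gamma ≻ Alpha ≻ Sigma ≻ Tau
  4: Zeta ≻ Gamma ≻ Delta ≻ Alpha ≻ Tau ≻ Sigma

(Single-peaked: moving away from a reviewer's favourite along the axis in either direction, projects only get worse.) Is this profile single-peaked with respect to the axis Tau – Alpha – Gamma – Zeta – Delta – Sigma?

Axis positions: Tau=1, Alpha=2, Gamma=3, Zeta=4, Delta=5, Sigma=6.
Type 1 (peak Alpha at position 2): ranking walks positions 2-3-1-4-5-6, expanding outward from the peak — single-peaked.
Type 2 (peak Zeta at position 4): ranking walks positions 4-5-6-3-2-1, expanding outward from the peak — single-peaked.
Type 3 (peak Delta at position 5): ranking walks positions 5-6-4-3-2-1, expanding outward from the peak — single-peaked.
Type 4 (peak Delta at position 5): ranking walks positions 5-4-3-2-6-1, expanding outward from the peak — single-peaked.
Type 5 (peak Zeta at position 4): ranking walks positions 4-3-5-2-1-6, expanding outward from the peak — single-peaked.
Every ranking is single-peaked on this axis.

yes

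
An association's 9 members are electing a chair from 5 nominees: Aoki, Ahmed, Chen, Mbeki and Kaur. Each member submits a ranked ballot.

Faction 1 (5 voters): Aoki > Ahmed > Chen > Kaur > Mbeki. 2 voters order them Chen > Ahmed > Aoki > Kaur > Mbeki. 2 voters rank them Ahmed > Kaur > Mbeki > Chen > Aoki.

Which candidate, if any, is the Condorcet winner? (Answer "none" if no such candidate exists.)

Check each pair by majority over 9 ballots:
Aoki vs Ahmed: Aoki preferred on 5 ballots; Aoki wins 5–4.
Aoki–Chen: Aoki 5–4.
Aoki vs Mbeki: 7 to 2, Aoki.
Aoki vs Kaur: Aoki, 7–2.
Ahmed vs Chen: 5+2 = 7 for Ahmed, 2 for Chen — Ahmed by 7–2.
Ahmed vs Mbeki: Ahmed, 9–0.
Ahmed–Kaur: Ahmed 9–0.
Chen vs Mbeki: 7 to 2, Chen.
Chen vs Kaur: Chen preferred on 5+2 = 7 ballots; Chen wins 7–2.
Mbeki vs Kaur: 0 for Mbeki, 9 for Kaur — Kaur by 9–0.
Only Aoki has no losses; Aoki is the Condorcet winner.

Aoki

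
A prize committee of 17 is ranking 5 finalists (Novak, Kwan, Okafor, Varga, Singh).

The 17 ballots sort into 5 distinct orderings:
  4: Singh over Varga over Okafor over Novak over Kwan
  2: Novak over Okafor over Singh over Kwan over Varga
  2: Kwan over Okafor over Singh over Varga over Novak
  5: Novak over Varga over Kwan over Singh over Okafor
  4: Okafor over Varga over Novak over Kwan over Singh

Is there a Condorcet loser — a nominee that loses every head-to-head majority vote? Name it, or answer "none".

Head-to-head results (17 jurors):
Novak vs Kwan: Novak wins 15–2.
Novak vs Okafor: Okafor wins 10–7.
Novak vs Varga: 7 to 10, Varga.
Novak vs Singh: Novak, 11–6.
Kwan–Okafor: Okafor 10–7.
Kwan vs Varga: Varga wins 13–4.
Kwan vs Singh: 11 to 6, Kwan.
Okafor vs Varga: 8 to 9, Varga.
Okafor vs Singh: Singh wins 9–8.
Varga vs Singh: 5+4 = 9 for Varga, 8 for Singh — Varga by 9–8.
Each nominee has at least one pairwise win (Novak beats Kwan; Kwan beats Singh; Okafor beats Novak; Varga beats Novak; Singh beats Okafor) — no Condorcet loser.

none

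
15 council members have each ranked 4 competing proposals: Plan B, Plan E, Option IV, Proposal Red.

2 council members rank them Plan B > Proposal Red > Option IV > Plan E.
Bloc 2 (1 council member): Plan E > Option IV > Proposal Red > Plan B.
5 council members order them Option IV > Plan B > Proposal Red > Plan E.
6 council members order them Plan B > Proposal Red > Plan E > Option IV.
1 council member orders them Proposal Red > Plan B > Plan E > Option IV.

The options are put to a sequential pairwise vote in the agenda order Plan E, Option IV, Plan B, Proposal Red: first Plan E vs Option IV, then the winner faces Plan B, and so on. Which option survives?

Plan B

Round 1: Plan E vs Option IV — 8–7, Plan E advances.
Round 2: Plan E vs Plan B — 1–14, Plan B advances.
Round 3: Plan B vs Proposal Red — 13–2, Plan B advances.
The agenda winner is Plan B.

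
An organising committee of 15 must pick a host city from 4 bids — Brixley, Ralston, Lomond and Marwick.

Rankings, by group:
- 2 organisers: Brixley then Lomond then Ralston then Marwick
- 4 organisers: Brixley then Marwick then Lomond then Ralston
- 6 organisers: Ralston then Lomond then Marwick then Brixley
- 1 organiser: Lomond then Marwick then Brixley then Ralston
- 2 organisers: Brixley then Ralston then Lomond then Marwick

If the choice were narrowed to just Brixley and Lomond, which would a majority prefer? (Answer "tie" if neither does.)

Ballots ranking Brixley above Lomond: 2 + 4 + 2 = 8.
Ballots ranking Lomond above Brixley: 15 − 8 = 7.
Brixley wins the head-to-head 8–7.

Brixley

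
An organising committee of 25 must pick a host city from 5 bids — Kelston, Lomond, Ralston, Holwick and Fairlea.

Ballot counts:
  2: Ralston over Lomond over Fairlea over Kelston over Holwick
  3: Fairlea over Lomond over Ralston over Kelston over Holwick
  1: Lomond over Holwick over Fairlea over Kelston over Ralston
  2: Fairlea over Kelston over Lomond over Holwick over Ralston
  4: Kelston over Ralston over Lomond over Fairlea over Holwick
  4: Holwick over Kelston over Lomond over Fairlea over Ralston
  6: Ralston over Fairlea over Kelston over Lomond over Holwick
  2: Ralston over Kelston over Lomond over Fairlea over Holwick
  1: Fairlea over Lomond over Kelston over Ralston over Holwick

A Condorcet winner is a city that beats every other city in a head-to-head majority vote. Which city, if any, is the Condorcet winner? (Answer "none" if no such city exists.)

Ralston

Check each pair by majority over 25 ballots:
Kelston vs Lomond: Kelston wins 18–7.
Kelston vs Ralston: Ralston wins 13–12.
Kelston vs Holwick: 20 to 5, Kelston.
Kelston vs Fairlea: Fairlea, 15–10.
Lomond vs Ralston: Ralston wins 14–11.
Lomond vs Holwick: Lomond wins 21–4.
Lomond vs Fairlea: Lomond wins 13–12.
Ralston vs Holwick: Ralston is ranked higher on 2+3+4+6+2+1 = 18 ballots, Holwick on 7. Ralston wins 18–7.
Ralston vs Fairlea: 14 to 11, Ralston.
Holwick vs Fairlea: 1+4 = 5 for Holwick, 20 for Fairlea — Fairlea by 20–5.
Ralston defeats every rival head-to-head and is the Condorcet winner.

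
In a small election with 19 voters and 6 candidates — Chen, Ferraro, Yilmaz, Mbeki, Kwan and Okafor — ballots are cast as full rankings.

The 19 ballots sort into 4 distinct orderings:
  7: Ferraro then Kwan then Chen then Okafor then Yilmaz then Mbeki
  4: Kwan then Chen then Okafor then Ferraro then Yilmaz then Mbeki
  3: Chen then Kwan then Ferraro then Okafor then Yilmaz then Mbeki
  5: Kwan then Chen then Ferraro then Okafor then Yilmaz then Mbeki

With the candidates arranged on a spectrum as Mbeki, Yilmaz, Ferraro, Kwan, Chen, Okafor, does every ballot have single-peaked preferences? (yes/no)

Axis positions: Mbeki=1, Yilmaz=2, Ferraro=3, Kwan=4, Chen=5, Okafor=6.
Bloc 1 (peak Ferraro at position 3): ranking walks positions 3-4-5-6-2-1, expanding outward from the peak — single-peaked.
Bloc 2 (peak Kwan at position 4): ranking walks positions 4-5-6-3-2-1, expanding outward from the peak — single-peaked.
Bloc 3 (peak Chen at position 5): ranking walks positions 5-4-3-6-2-1, expanding outward from the peak — single-peaked.
Bloc 4 (peak Kwan at position 4): ranking walks positions 4-5-3-6-2-1, expanding outward from the peak — single-peaked.
Every ranking is single-peaked on this axis.

yes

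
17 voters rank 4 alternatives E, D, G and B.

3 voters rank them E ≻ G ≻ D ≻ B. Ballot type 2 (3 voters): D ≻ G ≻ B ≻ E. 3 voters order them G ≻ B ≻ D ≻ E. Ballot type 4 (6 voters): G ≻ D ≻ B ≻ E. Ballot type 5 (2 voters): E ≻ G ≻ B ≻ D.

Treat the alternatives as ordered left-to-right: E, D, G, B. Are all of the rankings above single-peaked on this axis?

no

Axis positions: E=1, D=2, G=3, B=4.
Ballot type 1: ranking walks positions 1-3-2-4; G is ranked above D even though D lies between G and the peak E on the axis — preferences dip and rise again. Not single-peaked.
Ballot type 2 (peak D at position 2): ranking walks positions 2-3-4-1, expanding outward from the peak — single-peaked.
Ballot type 3 (peak G at position 3): ranking walks positions 3-4-2-1, expanding outward from the peak — single-peaked.
Ballot type 4 (peak G at position 3): ranking walks positions 3-2-4-1, expanding outward from the peak — single-peaked.
Ballot type 5: ranking walks positions 1-3-4-2; G is ranked above D even though D lies between G and the peak E on the axis — preferences dip and rise again. Not single-peaked.
Ballot type 1 violates single-peakedness, so the profile is not single-peaked on this axis.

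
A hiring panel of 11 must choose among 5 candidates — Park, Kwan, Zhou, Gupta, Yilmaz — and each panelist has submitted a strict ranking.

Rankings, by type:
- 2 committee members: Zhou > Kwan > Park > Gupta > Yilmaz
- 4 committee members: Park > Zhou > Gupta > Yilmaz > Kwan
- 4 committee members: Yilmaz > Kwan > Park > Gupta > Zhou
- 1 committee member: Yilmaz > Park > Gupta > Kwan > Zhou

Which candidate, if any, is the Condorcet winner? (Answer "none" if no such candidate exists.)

Check each pair by majority over 11 ballots:
Park vs Kwan: Kwan, 6–5.
Park vs Zhou: Park, 9–2.
Park vs Gupta: Park, 11–0.
Park–Yilmaz: Park 6–5.
Kwan vs Zhou: Zhou wins 6–5.
Kwan vs Gupta: Kwan, 6–5.
Kwan vs Yilmaz: Yilmaz, 9–2.
Zhou–Gupta: Zhou 6–5.
Zhou vs Yilmaz: Zhou, 6–5.
Gupta vs Yilmaz: Gupta wins 6–5.
Each candidate drops at least one matchup (Park loses to Kwan; Kwan loses to Zhou; Zhou loses to Park; Gupta loses to Park; Yilmaz loses to Park); the cycle Park → Zhou → Kwan → Park rules out a Condorcet winner.

none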